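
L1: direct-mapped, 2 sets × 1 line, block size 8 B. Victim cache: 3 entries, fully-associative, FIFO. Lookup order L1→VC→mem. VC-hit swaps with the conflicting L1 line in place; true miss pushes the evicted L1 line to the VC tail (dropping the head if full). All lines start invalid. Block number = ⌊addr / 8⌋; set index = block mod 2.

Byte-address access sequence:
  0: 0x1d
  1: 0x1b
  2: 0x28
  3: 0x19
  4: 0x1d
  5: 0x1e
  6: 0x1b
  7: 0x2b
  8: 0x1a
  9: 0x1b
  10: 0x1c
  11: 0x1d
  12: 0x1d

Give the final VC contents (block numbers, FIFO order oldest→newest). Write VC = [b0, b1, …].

VC = [5]

  [0] addr=0x1d blk=3 s=1: MISS | VC []
  [1] addr=0x1b blk=3 s=1: L1-HIT | VC []
  [2] addr=0x28 blk=5 s=1: MISS | VC [3]
  [3] addr=0x19 blk=3 s=1: VC-HIT | VC [5]
  [4] addr=0x1d blk=3 s=1: L1-HIT | VC [5]
  [5] addr=0x1e blk=3 s=1: L1-HIT | VC [5]
  [6] addr=0x1b blk=3 s=1: L1-HIT | VC [5]
  [7] addr=0x2b blk=5 s=1: VC-HIT | VC [3]
  [8] addr=0x1a blk=3 s=1: VC-HIT | VC [5]
  [9] addr=0x1b blk=3 s=1: L1-HIT | VC [5]
  [10] addr=0x1c blk=3 s=1: L1-HIT | VC [5]
  [11] addr=0x1d blk=3 s=1: L1-HIT | VC [5]
  [12] addr=0x1d blk=3 s=1: L1-HIT | VC [5]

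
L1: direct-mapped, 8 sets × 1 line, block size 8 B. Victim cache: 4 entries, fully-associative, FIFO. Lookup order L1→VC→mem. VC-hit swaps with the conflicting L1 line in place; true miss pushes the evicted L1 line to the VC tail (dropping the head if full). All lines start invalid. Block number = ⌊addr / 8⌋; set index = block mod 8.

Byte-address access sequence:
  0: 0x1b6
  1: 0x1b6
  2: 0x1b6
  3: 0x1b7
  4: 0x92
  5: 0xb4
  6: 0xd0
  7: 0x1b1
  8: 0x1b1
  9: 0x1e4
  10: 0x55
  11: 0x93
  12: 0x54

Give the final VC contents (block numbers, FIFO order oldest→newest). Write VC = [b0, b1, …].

VC = [22, 18, 26]

#0 0x1b6→b54/s6 MISS; vc=[]
#1 0x1b6→b54/s6 L1-HIT; vc=[]
#2 0x1b6→b54/s6 L1-HIT; vc=[]
#3 0x1b7→b54/s6 L1-HIT; vc=[]
#4 0x92→b18/s2 MISS; vc=[]
#5 0xb4→b22/s6 MISS; vc=[54]
#6 0xd0→b26/s2 MISS; vc=[54,18]
#7 0x1b1→b54/s6 VC-HIT; vc=[22,18]
#8 0x1b1→b54/s6 L1-HIT; vc=[22,18]
#9 0x1e4→b60/s4 MISS; vc=[22,18]
#10 0x55→b10/s2 MISS; vc=[22,18,26]
#11 0x93→b18/s2 VC-HIT; vc=[22,10,26]
#12 0x54→b10/s2 VC-HIT; vc=[22,18,26]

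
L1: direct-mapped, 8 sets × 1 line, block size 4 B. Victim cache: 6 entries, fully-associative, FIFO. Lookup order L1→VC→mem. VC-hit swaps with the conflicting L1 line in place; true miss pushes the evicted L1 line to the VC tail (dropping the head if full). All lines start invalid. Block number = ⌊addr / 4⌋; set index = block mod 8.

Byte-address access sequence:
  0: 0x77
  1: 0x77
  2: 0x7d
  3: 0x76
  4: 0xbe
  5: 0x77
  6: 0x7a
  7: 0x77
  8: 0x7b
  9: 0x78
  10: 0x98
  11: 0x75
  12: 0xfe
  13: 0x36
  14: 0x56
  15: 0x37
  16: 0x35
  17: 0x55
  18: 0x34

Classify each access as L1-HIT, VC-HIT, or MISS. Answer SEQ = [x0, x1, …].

#0 0x77→b29/s5 MISS; vc=[]
#1 0x77→b29/s5 L1-HIT; vc=[]
#2 0x7d→b31/s7 MISS; vc=[]
#3 0x76→b29/s5 L1-HIT; vc=[]
#4 0xbe→b47/s7 MISS; vc=[31]
#5 0x77→b29/s5 L1-HIT; vc=[31]
#6 0x7a→b30/s6 MISS; vc=[31]
#7 0x77→b29/s5 L1-HIT; vc=[31]
#8 0x7b→b30/s6 L1-HIT; vc=[31]
#9 0x78→b30/s6 L1-HIT; vc=[31]
#10 0x98→b38/s6 MISS; vc=[31,30]
#11 0x75→b29/s5 L1-HIT; vc=[31,30]
#12 0xfe→b63/s7 MISS; vc=[31,30,47]
#13 0x36→b13/s5 MISS; vc=[31,30,47,29]
#14 0x56→b21/s5 MISS; vc=[31,30,47,29,13]
#15 0x37→b13/s5 VC-HIT; vc=[31,30,47,29,21]
#16 0x35→b13/s5 L1-HIT; vc=[31,30,47,29,21]
#17 0x55→b21/s5 VC-HIT; vc=[31,30,47,29,13]
#18 0x34→b13/s5 VC-HIT; vc=[31,30,47,29,21]

SEQ = [MISS, L1-HIT, MISS, L1-HIT, MISS, L1-HIT, MISS, L1-HIT, L1-HIT, L1-HIT, MISS, L1-HIT, MISS, MISS, MISS, VC-HIT, L1-HIT, VC-HIT, VC-HIT]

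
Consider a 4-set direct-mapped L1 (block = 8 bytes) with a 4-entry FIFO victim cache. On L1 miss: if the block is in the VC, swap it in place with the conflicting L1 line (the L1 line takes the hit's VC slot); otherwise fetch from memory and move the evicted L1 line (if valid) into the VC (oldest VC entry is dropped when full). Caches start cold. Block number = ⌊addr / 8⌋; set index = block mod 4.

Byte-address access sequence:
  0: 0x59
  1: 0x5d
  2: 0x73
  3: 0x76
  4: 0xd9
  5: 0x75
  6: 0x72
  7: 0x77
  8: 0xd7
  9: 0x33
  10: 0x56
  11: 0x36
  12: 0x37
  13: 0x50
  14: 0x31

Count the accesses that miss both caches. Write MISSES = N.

MISSES = 6

  [0] addr=0x59 blk=11 s=3: MISS | VC []
  [1] addr=0x5d blk=11 s=3: L1-HIT | VC []
  [2] addr=0x73 blk=14 s=2: MISS | VC []
  [3] addr=0x76 blk=14 s=2: L1-HIT | VC []
  [4] addr=0xd9 blk=27 s=3: MISS | VC [11]
  [5] addr=0x75 blk=14 s=2: L1-HIT | VC [11]
  [6] addr=0x72 blk=14 s=2: L1-HIT | VC [11]
  [7] addr=0x77 blk=14 s=2: L1-HIT | VC [11]
  [8] addr=0xd7 blk=26 s=2: MISS | VC [11, 14]
  [9] addr=0x33 blk=6 s=2: MISS | VC [11, 14, 26]
  [10] addr=0x56 blk=10 s=2: MISS | VC [11, 14, 26, 6]
  [11] addr=0x36 blk=6 s=2: VC-HIT | VC [11, 14, 26, 10]
  [12] addr=0x37 blk=6 s=2: L1-HIT | VC [11, 14, 26, 10]
  [13] addr=0x50 blk=10 s=2: VC-HIT | VC [11, 14, 26, 6]
  [14] addr=0x31 blk=6 s=2: VC-HIT | VC [11, 14, 26, 10]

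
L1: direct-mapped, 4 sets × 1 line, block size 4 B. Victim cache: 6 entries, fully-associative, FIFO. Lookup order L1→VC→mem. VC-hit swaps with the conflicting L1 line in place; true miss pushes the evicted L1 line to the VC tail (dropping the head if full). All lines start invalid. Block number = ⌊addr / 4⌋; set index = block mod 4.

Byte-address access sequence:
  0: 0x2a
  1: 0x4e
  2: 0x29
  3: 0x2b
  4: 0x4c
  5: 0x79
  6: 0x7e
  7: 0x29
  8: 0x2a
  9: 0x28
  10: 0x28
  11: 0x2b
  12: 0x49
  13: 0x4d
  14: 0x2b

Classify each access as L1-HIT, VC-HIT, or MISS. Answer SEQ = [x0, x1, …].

0: 0x2a (blk 10, set 2) → MISS  vc=[]
1: 0x4e (blk 19, set 3) → MISS  vc=[]
2: 0x29 (blk 10, set 2) → L1-HIT  vc=[]
3: 0x2b (blk 10, set 2) → L1-HIT  vc=[]
4: 0x4c (blk 19, set 3) → L1-HIT  vc=[]
5: 0x79 (blk 30, set 2) → MISS  vc=[10]
6: 0x7e (blk 31, set 3) → MISS  vc=[10, 19]
7: 0x29 (blk 10, set 2) → VC-HIT  vc=[30, 19]
8: 0x2a (blk 10, set 2) → L1-HIT  vc=[30, 19]
9: 0x28 (blk 10, set 2) → L1-HIT  vc=[30, 19]
10: 0x28 (blk 10, set 2) → L1-HIT  vc=[30, 19]
11: 0x2b (blk 10, set 2) → L1-HIT  vc=[30, 19]
12: 0x49 (blk 18, set 2) → MISS  vc=[30, 19, 10]
13: 0x4d (blk 19, set 3) → VC-HIT  vc=[30, 31, 10]
14: 0x2b (blk 10, set 2) → VC-HIT  vc=[30, 31, 18]

SEQ = [MISS, MISS, L1-HIT, L1-HIT, L1-HIT, MISS, MISS, VC-HIT, L1-HIT, L1-HIT, L1-HIT, L1-HIT, MISS, VC-HIT, VC-HIT]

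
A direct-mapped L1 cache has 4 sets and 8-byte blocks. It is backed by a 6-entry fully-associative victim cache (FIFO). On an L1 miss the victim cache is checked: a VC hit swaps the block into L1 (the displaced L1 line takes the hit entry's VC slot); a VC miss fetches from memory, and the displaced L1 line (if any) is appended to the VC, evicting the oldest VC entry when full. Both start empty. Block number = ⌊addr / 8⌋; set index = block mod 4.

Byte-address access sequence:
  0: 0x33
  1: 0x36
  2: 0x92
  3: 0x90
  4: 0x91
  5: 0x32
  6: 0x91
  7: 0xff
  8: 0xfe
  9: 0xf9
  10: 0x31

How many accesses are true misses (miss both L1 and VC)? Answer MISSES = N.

MISSES = 3

0: 0x33 (blk 6, set 2) → MISS  vc=[]
1: 0x36 (blk 6, set 2) → L1-HIT  vc=[]
2: 0x92 (blk 18, set 2) → MISS  vc=[6]
3: 0x90 (blk 18, set 2) → L1-HIT  vc=[6]
4: 0x91 (blk 18, set 2) → L1-HIT  vc=[6]
5: 0x32 (blk 6, set 2) → VC-HIT  vc=[18]
6: 0x91 (blk 18, set 2) → VC-HIT  vc=[6]
7: 0xff (blk 31, set 3) → MISS  vc=[6]
8: 0xfe (blk 31, set 3) → L1-HIT  vc=[6]
9: 0xf9 (blk 31, set 3) → L1-HIT  vc=[6]
10: 0x31 (blk 6, set 2) → VC-HIT  vc=[18]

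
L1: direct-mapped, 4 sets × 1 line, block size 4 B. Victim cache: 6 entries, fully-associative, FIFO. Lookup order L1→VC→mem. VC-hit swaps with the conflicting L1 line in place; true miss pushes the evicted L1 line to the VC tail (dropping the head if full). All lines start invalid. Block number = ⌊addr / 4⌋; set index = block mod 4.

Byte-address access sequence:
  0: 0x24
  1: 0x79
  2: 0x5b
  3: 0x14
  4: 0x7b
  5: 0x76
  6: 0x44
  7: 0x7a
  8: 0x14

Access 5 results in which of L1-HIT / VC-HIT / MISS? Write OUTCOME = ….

#0 0x24→b9/s1 MISS; vc=[]
#1 0x79→b30/s2 MISS; vc=[]
#2 0x5b→b22/s2 MISS; vc=[30]
#3 0x14→b5/s1 MISS; vc=[30,9]
#4 0x7b→b30/s2 VC-HIT; vc=[22,9]
#5 0x76→b29/s1 MISS; vc=[22,9,5]
#6 0x44→b17/s1 MISS; vc=[22,9,5,29]
#7 0x7a→b30/s2 L1-HIT; vc=[22,9,5,29]
#8 0x14→b5/s1 VC-HIT; vc=[22,9,17,29]

OUTCOME = MISS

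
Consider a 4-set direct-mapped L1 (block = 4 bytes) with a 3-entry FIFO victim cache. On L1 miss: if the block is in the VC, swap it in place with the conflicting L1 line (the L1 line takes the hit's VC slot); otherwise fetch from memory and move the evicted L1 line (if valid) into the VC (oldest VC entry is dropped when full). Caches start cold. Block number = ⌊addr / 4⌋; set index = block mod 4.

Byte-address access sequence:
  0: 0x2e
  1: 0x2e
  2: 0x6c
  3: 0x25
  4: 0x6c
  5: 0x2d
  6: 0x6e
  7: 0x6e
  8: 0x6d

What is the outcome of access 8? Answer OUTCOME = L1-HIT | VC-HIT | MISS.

#0 0x2e→b11/s3 MISS; vc=[]
#1 0x2e→b11/s3 L1-HIT; vc=[]
#2 0x6c→b27/s3 MISS; vc=[11]
#3 0x25→b9/s1 MISS; vc=[11]
#4 0x6c→b27/s3 L1-HIT; vc=[11]
#5 0x2d→b11/s3 VC-HIT; vc=[27]
#6 0x6e→b27/s3 VC-HIT; vc=[11]
#7 0x6e→b27/s3 L1-HIT; vc=[11]
#8 0x6d→b27/s3 L1-HIT; vc=[11]

OUTCOME = L1-HIT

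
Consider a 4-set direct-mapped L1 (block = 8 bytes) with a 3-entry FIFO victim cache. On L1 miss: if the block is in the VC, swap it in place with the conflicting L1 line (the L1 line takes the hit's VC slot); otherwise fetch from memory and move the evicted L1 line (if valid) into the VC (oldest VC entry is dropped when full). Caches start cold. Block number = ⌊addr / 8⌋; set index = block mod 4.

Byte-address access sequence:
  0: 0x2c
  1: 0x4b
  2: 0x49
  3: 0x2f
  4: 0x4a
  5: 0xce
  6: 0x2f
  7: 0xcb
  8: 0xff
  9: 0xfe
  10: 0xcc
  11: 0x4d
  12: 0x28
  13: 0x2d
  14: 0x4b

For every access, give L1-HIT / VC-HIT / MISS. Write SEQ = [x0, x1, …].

SEQ = [MISS, MISS, L1-HIT, VC-HIT, VC-HIT, MISS, VC-HIT, VC-HIT, MISS, L1-HIT, L1-HIT, VC-HIT, VC-HIT, L1-HIT, VC-HIT]

0: 0x2c (blk 5, set 1) → MISS  vc=[]
1: 0x4b (blk 9, set 1) → MISS  vc=[5]
2: 0x49 (blk 9, set 1) → L1-HIT  vc=[5]
3: 0x2f (blk 5, set 1) → VC-HIT  vc=[9]
4: 0x4a (blk 9, set 1) → VC-HIT  vc=[5]
5: 0xce (blk 25, set 1) → MISS  vc=[5, 9]
6: 0x2f (blk 5, set 1) → VC-HIT  vc=[25, 9]
7: 0xcb (blk 25, set 1) → VC-HIT  vc=[5, 9]
8: 0xff (blk 31, set 3) → MISS  vc=[5, 9]
9: 0xfe (blk 31, set 3) → L1-HIT  vc=[5, 9]
10: 0xcc (blk 25, set 1) → L1-HIT  vc=[5, 9]
11: 0x4d (blk 9, set 1) → VC-HIT  vc=[5, 25]
12: 0x28 (blk 5, set 1) → VC-HIT  vc=[9, 25]
13: 0x2d (blk 5, set 1) → L1-HIT  vc=[9, 25]
14: 0x4b (blk 9, set 1) → VC-HIT  vc=[5, 25]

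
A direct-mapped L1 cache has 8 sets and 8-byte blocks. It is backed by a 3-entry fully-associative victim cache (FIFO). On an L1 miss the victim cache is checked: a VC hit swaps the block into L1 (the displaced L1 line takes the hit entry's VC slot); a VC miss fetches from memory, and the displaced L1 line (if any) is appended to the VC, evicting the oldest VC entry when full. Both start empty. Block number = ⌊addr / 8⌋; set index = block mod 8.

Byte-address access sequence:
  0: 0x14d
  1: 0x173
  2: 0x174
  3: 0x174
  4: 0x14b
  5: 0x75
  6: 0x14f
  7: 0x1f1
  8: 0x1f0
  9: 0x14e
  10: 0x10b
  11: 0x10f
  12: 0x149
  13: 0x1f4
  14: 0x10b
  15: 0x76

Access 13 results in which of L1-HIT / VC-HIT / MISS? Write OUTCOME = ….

  [0] addr=0x14d blk=41 s=1: MISS | VC []
  [1] addr=0x173 blk=46 s=6: MISS | VC []
  [2] addr=0x174 blk=46 s=6: L1-HIT | VC []
  [3] addr=0x174 blk=46 s=6: L1-HIT | VC []
  [4] addr=0x14b blk=41 s=1: L1-HIT | VC []
  [5] addr=0x75 blk=14 s=6: MISS | VC [46]
  [6] addr=0x14f blk=41 s=1: L1-HIT | VC [46]
  [7] addr=0x1f1 blk=62 s=6: MISS | VC [46, 14]
  [8] addr=0x1f0 blk=62 s=6: L1-HIT | VC [46, 14]
  [9] addr=0x14e blk=41 s=1: L1-HIT | VC [46, 14]
  [10] addr=0x10b blk=33 s=1: MISS | VC [46, 14, 41]
  [11] addr=0x10f blk=33 s=1: L1-HIT | VC [46, 14, 41]
  [12] addr=0x149 blk=41 s=1: VC-HIT | VC [46, 14, 33]
  [13] addr=0x1f4 blk=62 s=6: L1-HIT | VC [46, 14, 33]
  [14] addr=0x10b blk=33 s=1: VC-HIT | VC [46, 14, 41]
  [15] addr=0x76 blk=14 s=6: VC-HIT | VC [46, 62, 41]

OUTCOME = L1-HIT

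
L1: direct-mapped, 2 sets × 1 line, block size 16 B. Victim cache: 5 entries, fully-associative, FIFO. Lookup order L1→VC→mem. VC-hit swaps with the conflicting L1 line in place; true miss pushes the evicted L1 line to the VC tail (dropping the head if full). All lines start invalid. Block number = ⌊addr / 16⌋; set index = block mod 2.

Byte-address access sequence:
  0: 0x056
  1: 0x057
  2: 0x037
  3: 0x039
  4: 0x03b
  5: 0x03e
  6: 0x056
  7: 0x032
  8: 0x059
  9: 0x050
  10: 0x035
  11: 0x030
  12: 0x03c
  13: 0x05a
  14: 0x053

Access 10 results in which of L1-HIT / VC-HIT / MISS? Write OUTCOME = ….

#0 0x56→b5/s1 MISS; vc=[]
#1 0x57→b5/s1 L1-HIT; vc=[]
#2 0x37→b3/s1 MISS; vc=[5]
#3 0x39→b3/s1 L1-HIT; vc=[5]
#4 0x3b→b3/s1 L1-HIT; vc=[5]
#5 0x3e→b3/s1 L1-HIT; vc=[5]
#6 0x56→b5/s1 VC-HIT; vc=[3]
#7 0x32→b3/s1 VC-HIT; vc=[5]
#8 0x59→b5/s1 VC-HIT; vc=[3]
#9 0x50→b5/s1 L1-HIT; vc=[3]
#10 0x35→b3/s1 VC-HIT; vc=[5]
#11 0x30→b3/s1 L1-HIT; vc=[5]
#12 0x3c→b3/s1 L1-HIT; vc=[5]
#13 0x5a→b5/s1 VC-HIT; vc=[3]
#14 0x53→b5/s1 L1-HIT; vc=[3]

OUTCOME = VC-HIT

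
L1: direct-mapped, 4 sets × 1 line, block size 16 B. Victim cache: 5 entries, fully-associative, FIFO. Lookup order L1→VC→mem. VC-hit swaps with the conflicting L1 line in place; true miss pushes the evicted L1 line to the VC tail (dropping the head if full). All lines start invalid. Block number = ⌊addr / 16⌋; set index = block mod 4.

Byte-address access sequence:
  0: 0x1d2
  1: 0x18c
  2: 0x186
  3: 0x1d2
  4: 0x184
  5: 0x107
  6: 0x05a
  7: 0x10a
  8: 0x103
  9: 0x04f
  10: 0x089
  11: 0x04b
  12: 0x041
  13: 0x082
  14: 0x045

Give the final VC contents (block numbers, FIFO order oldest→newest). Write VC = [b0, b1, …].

  [0] addr=0x1d2 blk=29 s=1: MISS | VC []
  [1] addr=0x18c blk=24 s=0: MISS | VC []
  [2] addr=0x186 blk=24 s=0: L1-HIT | VC []
  [3] addr=0x1d2 blk=29 s=1: L1-HIT | VC []
  [4] addr=0x184 blk=24 s=0: L1-HIT | VC []
  [5] addr=0x107 blk=16 s=0: MISS | VC [24]
  [6] addr=0x5a blk=5 s=1: MISS | VC [24, 29]
  [7] addr=0x10a blk=16 s=0: L1-HIT | VC [24, 29]
  [8] addr=0x103 blk=16 s=0: L1-HIT | VC [24, 29]
  [9] addr=0x4f blk=4 s=0: MISS | VC [24, 29, 16]
  [10] addr=0x89 blk=8 s=0: MISS | VC [24, 29, 16, 4]
  [11] addr=0x4b blk=4 s=0: VC-HIT | VC [24, 29, 16, 8]
  [12] addr=0x41 blk=4 s=0: L1-HIT | VC [24, 29, 16, 8]
  [13] addr=0x82 blk=8 s=0: VC-HIT | VC [24, 29, 16, 4]
  [14] addr=0x45 blk=4 s=0: VC-HIT | VC [24, 29, 16, 8]

VC = [24, 29, 16, 8]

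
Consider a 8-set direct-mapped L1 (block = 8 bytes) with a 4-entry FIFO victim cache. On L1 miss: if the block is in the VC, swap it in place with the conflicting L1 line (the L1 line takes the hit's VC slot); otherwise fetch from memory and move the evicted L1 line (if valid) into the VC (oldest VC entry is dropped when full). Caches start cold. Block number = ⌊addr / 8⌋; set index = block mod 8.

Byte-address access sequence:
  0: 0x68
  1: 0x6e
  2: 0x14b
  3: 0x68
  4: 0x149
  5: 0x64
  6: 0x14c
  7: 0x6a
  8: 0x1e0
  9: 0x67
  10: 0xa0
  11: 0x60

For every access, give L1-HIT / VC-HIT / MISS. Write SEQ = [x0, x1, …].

  [0] addr=0x68 blk=13 s=5: MISS | VC []
  [1] addr=0x6e blk=13 s=5: L1-HIT | VC []
  [2] addr=0x14b blk=41 s=1: MISS | VC []
  [3] addr=0x68 blk=13 s=5: L1-HIT | VC []
  [4] addr=0x149 blk=41 s=1: L1-HIT | VC []
  [5] addr=0x64 blk=12 s=4: MISS | VC []
  [6] addr=0x14c blk=41 s=1: L1-HIT | VC []
  [7] addr=0x6a blk=13 s=5: L1-HIT | VC []
  [8] addr=0x1e0 blk=60 s=4: MISS | VC [12]
  [9] addr=0x67 blk=12 s=4: VC-HIT | VC [60]
  [10] addr=0xa0 blk=20 s=4: MISS | VC [60, 12]
  [11] addr=0x60 blk=12 s=4: VC-HIT | VC [60, 20]

SEQ = [MISS, L1-HIT, MISS, L1-HIT, L1-HIT, MISS, L1-HIT, L1-HIT, MISS, VC-HIT, MISS, VC-HIT]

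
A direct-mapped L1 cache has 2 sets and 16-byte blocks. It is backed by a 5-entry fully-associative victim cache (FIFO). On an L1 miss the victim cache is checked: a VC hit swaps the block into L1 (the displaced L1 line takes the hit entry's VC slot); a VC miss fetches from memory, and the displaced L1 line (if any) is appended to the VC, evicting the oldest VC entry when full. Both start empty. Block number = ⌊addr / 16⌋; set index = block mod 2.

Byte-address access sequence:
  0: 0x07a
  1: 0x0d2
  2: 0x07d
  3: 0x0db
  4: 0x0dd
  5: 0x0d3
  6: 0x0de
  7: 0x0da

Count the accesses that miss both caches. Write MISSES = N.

  [0] addr=0x7a blk=7 s=1: MISS | VC []
  [1] addr=0xd2 blk=13 s=1: MISS | VC [7]
  [2] addr=0x7d blk=7 s=1: VC-HIT | VC [13]
  [3] addr=0xdb blk=13 s=1: VC-HIT | VC [7]
  [4] addr=0xdd blk=13 s=1: L1-HIT | VC [7]
  [5] addr=0xd3 blk=13 s=1: L1-HIT | VC [7]
  [6] addr=0xde blk=13 s=1: L1-HIT | VC [7]
  [7] addr=0xda blk=13 s=1: L1-HIT | VC [7]

MISSES = 2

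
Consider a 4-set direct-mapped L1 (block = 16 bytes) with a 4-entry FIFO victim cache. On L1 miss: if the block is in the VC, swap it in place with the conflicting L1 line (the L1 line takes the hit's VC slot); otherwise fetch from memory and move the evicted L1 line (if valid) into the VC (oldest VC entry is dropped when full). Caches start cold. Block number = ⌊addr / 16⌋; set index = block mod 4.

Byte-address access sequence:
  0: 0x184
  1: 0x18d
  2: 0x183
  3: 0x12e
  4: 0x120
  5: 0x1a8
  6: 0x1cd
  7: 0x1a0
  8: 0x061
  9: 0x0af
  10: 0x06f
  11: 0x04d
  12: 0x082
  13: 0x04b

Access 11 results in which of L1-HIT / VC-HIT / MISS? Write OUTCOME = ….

OUTCOME = MISS

  [0] addr=0x184 blk=24 s=0: MISS | VC []
  [1] addr=0x18d blk=24 s=0: L1-HIT | VC []
  [2] addr=0x183 blk=24 s=0: L1-HIT | VC []
  [3] addr=0x12e blk=18 s=2: MISS | VC []
  [4] addr=0x120 blk=18 s=2: L1-HIT | VC []
  [5] addr=0x1a8 blk=26 s=2: MISS | VC [18]
  [6] addr=0x1cd blk=28 s=0: MISS | VC [18, 24]
  [7] addr=0x1a0 blk=26 s=2: L1-HIT | VC [18, 24]
  [8] addr=0x61 blk=6 s=2: MISS | VC [18, 24, 26]
  [9] addr=0xaf blk=10 s=2: MISS | VC [18, 24, 26, 6]
  [10] addr=0x6f blk=6 s=2: VC-HIT | VC [18, 24, 26, 10]
  [11] addr=0x4d blk=4 s=0: MISS | VC [24, 26, 10, 28]
  [12] addr=0x82 blk=8 s=0: MISS | VC [26, 10, 28, 4]
  [13] addr=0x4b blk=4 s=0: VC-HIT | VC [26, 10, 28, 8]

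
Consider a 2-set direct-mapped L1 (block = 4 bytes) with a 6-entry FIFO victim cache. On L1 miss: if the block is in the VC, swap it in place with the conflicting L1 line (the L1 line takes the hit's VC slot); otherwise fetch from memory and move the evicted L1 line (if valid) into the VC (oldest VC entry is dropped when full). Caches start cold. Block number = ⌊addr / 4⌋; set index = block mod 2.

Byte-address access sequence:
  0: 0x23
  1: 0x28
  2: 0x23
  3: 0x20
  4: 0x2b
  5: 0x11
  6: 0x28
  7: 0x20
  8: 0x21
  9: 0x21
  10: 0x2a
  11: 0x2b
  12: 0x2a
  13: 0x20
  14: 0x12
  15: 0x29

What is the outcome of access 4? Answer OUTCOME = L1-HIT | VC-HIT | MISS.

OUTCOME = VC-HIT

#0 0x23→b8/s0 MISS; vc=[]
#1 0x28→b10/s0 MISS; vc=[8]
#2 0x23→b8/s0 VC-HIT; vc=[10]
#3 0x20→b8/s0 L1-HIT; vc=[10]
#4 0x2b→b10/s0 VC-HIT; vc=[8]
#5 0x11→b4/s0 MISS; vc=[8,10]
#6 0x28→b10/s0 VC-HIT; vc=[8,4]
#7 0x20→b8/s0 VC-HIT; vc=[10,4]
#8 0x21→b8/s0 L1-HIT; vc=[10,4]
#9 0x21→b8/s0 L1-HIT; vc=[10,4]
#10 0x2a→b10/s0 VC-HIT; vc=[8,4]
#11 0x2b→b10/s0 L1-HIT; vc=[8,4]
#12 0x2a→b10/s0 L1-HIT; vc=[8,4]
#13 0x20→b8/s0 VC-HIT; vc=[10,4]
#14 0x12→b4/s0 VC-HIT; vc=[10,8]
#15 0x29→b10/s0 VC-HIT; vc=[4,8]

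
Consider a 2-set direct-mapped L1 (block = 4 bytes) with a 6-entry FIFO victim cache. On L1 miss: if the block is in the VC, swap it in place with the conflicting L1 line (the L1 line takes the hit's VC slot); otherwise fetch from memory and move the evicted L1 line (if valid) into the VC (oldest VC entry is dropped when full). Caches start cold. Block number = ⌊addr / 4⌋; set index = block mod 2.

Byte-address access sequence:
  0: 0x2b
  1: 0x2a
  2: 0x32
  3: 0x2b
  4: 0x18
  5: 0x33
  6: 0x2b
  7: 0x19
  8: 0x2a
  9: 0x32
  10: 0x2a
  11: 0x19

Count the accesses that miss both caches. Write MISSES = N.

  [0] addr=0x2b blk=10 s=0: MISS | VC []
  [1] addr=0x2a blk=10 s=0: L1-HIT | VC []
  [2] addr=0x32 blk=12 s=0: MISS | VC [10]
  [3] addr=0x2b blk=10 s=0: VC-HIT | VC [12]
  [4] addr=0x18 blk=6 s=0: MISS | VC [12, 10]
  [5] addr=0x33 blk=12 s=0: VC-HIT | VC [6, 10]
  [6] addr=0x2b blk=10 s=0: VC-HIT | VC [6, 12]
  [7] addr=0x19 blk=6 s=0: VC-HIT | VC [10, 12]
  [8] addr=0x2a blk=10 s=0: VC-HIT | VC [6, 12]
  [9] addr=0x32 blk=12 s=0: VC-HIT | VC [6, 10]
  [10] addr=0x2a blk=10 s=0: VC-HIT | VC [6, 12]
  [11] addr=0x19 blk=6 s=0: VC-HIT | VC [10, 12]

MISSES = 3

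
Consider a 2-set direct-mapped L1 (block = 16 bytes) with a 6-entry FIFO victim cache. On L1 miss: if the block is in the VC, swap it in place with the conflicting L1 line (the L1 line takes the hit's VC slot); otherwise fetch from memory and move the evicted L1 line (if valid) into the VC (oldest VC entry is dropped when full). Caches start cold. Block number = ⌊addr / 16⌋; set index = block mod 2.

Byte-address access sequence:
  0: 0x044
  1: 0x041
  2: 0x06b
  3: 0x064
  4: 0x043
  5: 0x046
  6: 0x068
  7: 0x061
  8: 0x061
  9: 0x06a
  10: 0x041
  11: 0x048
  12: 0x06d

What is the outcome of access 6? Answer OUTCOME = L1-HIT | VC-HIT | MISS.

OUTCOME = VC-HIT

0: 0x44 (blk 4, set 0) → MISS  vc=[]
1: 0x41 (blk 4, set 0) → L1-HIT  vc=[]
2: 0x6b (blk 6, set 0) → MISS  vc=[4]
3: 0x64 (blk 6, set 0) → L1-HIT  vc=[4]
4: 0x43 (blk 4, set 0) → VC-HIT  vc=[6]
5: 0x46 (blk 4, set 0) → L1-HIT  vc=[6]
6: 0x68 (blk 6, set 0) → VC-HIT  vc=[4]
7: 0x61 (blk 6, set 0) → L1-HIT  vc=[4]
8: 0x61 (blk 6, set 0) → L1-HIT  vc=[4]
9: 0x6a (blk 6, set 0) → L1-HIT  vc=[4]
10: 0x41 (blk 4, set 0) → VC-HIT  vc=[6]
11: 0x48 (blk 4, set 0) → L1-HIT  vc=[6]
12: 0x6d (blk 6, set 0) → VC-HIT  vc=[4]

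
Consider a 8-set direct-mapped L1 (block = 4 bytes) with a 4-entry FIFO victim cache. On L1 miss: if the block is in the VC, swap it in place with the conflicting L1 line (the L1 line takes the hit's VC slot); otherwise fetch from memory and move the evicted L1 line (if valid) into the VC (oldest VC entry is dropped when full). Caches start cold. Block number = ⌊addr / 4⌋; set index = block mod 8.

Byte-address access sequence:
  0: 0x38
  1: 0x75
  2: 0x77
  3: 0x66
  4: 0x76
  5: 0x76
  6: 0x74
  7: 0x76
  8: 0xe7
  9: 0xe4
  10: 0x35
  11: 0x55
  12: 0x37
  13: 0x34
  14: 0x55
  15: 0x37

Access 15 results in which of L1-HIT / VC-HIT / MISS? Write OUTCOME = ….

OUTCOME = VC-HIT

  [0] addr=0x38 blk=14 s=6: MISS | VC []
  [1] addr=0x75 blk=29 s=5: MISS | VC []
  [2] addr=0x77 blk=29 s=5: L1-HIT | VC []
  [3] addr=0x66 blk=25 s=1: MISS | VC []
  [4] addr=0x76 blk=29 s=5: L1-HIT | VC []
  [5] addr=0x76 blk=29 s=5: L1-HIT | VC []
  [6] addr=0x74 blk=29 s=5: L1-HIT | VC []
  [7] addr=0x76 blk=29 s=5: L1-HIT | VC []
  [8] addr=0xe7 blk=57 s=1: MISS | VC [25]
  [9] addr=0xe4 blk=57 s=1: L1-HIT | VC [25]
  [10] addr=0x35 blk=13 s=5: MISS | VC [25, 29]
  [11] addr=0x55 blk=21 s=5: MISS | VC [25, 29, 13]
  [12] addr=0x37 blk=13 s=5: VC-HIT | VC [25, 29, 21]
  [13] addr=0x34 blk=13 s=5: L1-HIT | VC [25, 29, 21]
  [14] addr=0x55 blk=21 s=5: VC-HIT | VC [25, 29, 13]
  [15] addr=0x37 blk=13 s=5: VC-HIT | VC [25, 29, 21]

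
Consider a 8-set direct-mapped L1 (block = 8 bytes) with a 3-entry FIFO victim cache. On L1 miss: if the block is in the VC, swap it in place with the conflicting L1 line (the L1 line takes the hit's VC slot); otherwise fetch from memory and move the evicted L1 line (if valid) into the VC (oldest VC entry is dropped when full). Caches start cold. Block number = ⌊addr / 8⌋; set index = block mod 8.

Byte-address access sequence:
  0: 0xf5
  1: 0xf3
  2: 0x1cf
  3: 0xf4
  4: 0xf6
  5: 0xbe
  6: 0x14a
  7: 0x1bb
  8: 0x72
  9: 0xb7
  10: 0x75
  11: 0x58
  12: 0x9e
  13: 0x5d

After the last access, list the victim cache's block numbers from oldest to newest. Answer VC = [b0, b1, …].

VC = [30, 22, 19]

#0 0xf5→b30/s6 MISS; vc=[]
#1 0xf3→b30/s6 L1-HIT; vc=[]
#2 0x1cf→b57/s1 MISS; vc=[]
#3 0xf4→b30/s6 L1-HIT; vc=[]
#4 0xf6→b30/s6 L1-HIT; vc=[]
#5 0xbe→b23/s7 MISS; vc=[]
#6 0x14a→b41/s1 MISS; vc=[57]
#7 0x1bb→b55/s7 MISS; vc=[57,23]
#8 0x72→b14/s6 MISS; vc=[57,23,30]
#9 0xb7→b22/s6 MISS; vc=[23,30,14]
#10 0x75→b14/s6 VC-HIT; vc=[23,30,22]
#11 0x58→b11/s3 MISS; vc=[23,30,22]
#12 0x9e→b19/s3 MISS; vc=[30,22,11]
#13 0x5d→b11/s3 VC-HIT; vc=[30,22,19]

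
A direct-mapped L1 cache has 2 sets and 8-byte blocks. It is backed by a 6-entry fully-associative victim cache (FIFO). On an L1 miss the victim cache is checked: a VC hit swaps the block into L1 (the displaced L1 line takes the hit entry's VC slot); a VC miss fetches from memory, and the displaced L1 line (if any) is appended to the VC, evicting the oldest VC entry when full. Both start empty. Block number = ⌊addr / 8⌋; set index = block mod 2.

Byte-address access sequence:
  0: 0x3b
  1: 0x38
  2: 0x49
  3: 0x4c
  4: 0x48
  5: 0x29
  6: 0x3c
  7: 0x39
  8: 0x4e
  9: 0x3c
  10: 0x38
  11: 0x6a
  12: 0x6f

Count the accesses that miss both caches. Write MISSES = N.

MISSES = 4

0: 0x3b (blk 7, set 1) → MISS  vc=[]
1: 0x38 (blk 7, set 1) → L1-HIT  vc=[]
2: 0x49 (blk 9, set 1) → MISS  vc=[7]
3: 0x4c (blk 9, set 1) → L1-HIT  vc=[7]
4: 0x48 (blk 9, set 1) → L1-HIT  vc=[7]
5: 0x29 (blk 5, set 1) → MISS  vc=[7, 9]
6: 0x3c (blk 7, set 1) → VC-HIT  vc=[5, 9]
7: 0x39 (blk 7, set 1) → L1-HIT  vc=[5, 9]
8: 0x4e (blk 9, set 1) → VC-HIT  vc=[5, 7]
9: 0x3c (blk 7, set 1) → VC-HIT  vc=[5, 9]
10: 0x38 (blk 7, set 1) → L1-HIT  vc=[5, 9]
11: 0x6a (blk 13, set 1) → MISS  vc=[5, 9, 7]
12: 0x6f (blk 13, set 1) → L1-HIT  vc=[5, 9, 7]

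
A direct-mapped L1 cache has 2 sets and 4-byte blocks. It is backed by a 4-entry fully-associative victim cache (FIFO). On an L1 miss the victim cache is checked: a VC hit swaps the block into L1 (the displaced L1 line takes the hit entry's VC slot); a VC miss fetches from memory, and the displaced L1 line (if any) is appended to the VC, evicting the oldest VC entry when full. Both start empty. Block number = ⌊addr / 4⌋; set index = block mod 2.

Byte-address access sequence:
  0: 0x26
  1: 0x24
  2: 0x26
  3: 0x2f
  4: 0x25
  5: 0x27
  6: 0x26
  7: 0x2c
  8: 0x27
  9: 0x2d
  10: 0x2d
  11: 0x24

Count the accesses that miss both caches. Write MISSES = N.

MISSES = 2

#0 0x26→b9/s1 MISS; vc=[]
#1 0x24→b9/s1 L1-HIT; vc=[]
#2 0x26→b9/s1 L1-HIT; vc=[]
#3 0x2f→b11/s1 MISS; vc=[9]
#4 0x25→b9/s1 VC-HIT; vc=[11]
#5 0x27→b9/s1 L1-HIT; vc=[11]
#6 0x26→b9/s1 L1-HIT; vc=[11]
#7 0x2c→b11/s1 VC-HIT; vc=[9]
#8 0x27→b9/s1 VC-HIT; vc=[11]
#9 0x2d→b11/s1 VC-HIT; vc=[9]
#10 0x2d→b11/s1 L1-HIT; vc=[9]
#11 0x24→b9/s1 VC-HIT; vc=[11]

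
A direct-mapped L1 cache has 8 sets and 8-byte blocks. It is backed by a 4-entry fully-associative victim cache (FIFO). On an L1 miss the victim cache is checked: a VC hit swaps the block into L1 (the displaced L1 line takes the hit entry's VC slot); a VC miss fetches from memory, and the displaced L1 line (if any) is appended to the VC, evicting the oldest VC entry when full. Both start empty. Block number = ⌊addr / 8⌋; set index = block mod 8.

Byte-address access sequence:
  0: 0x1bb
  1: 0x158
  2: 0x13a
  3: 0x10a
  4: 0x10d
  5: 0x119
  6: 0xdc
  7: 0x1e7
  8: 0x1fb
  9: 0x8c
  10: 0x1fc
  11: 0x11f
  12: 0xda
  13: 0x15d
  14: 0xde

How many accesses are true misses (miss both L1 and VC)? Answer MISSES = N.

  [0] addr=0x1bb blk=55 s=7: MISS | VC []
  [1] addr=0x158 blk=43 s=3: MISS | VC []
  [2] addr=0x13a blk=39 s=7: MISS | VC [55]
  [3] addr=0x10a blk=33 s=1: MISS | VC [55]
  [4] addr=0x10d blk=33 s=1: L1-HIT | VC [55]
  [5] addr=0x119 blk=35 s=3: MISS | VC [55, 43]
  [6] addr=0xdc blk=27 s=3: MISS | VC [55, 43, 35]
  [7] addr=0x1e7 blk=60 s=4: MISS | VC [55, 43, 35]
  [8] addr=0x1fb blk=63 s=7: MISS | VC [55, 43, 35, 39]
  [9] addr=0x8c blk=17 s=1: MISS | VC [43, 35, 39, 33]
  [10] addr=0x1fc blk=63 s=7: L1-HIT | VC [43, 35, 39, 33]
  [11] addr=0x11f blk=35 s=3: VC-HIT | VC [43, 27, 39, 33]
  [12] addr=0xda blk=27 s=3: VC-HIT | VC [43, 35, 39, 33]
  [13] addr=0x15d blk=43 s=3: VC-HIT | VC [27, 35, 39, 33]
  [14] addr=0xde blk=27 s=3: VC-HIT | VC [43, 35, 39, 33]

MISSES = 9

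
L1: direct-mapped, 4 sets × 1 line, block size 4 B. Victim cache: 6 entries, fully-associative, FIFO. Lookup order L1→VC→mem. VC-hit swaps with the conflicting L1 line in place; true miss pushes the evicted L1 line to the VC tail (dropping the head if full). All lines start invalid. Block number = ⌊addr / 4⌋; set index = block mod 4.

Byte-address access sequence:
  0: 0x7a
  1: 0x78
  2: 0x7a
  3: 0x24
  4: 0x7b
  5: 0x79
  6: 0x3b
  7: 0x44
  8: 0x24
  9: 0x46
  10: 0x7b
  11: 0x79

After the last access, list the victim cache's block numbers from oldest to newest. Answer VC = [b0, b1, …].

VC = [14, 9]

0: 0x7a (blk 30, set 2) → MISS  vc=[]
1: 0x78 (blk 30, set 2) → L1-HIT  vc=[]
2: 0x7a (blk 30, set 2) → L1-HIT  vc=[]
3: 0x24 (blk 9, set 1) → MISS  vc=[]
4: 0x7b (blk 30, set 2) → L1-HIT  vc=[]
5: 0x79 (blk 30, set 2) → L1-HIT  vc=[]
6: 0x3b (blk 14, set 2) → MISS  vc=[30]
7: 0x44 (blk 17, set 1) → MISS  vc=[30, 9]
8: 0x24 (blk 9, set 1) → VC-HIT  vc=[30, 17]
9: 0x46 (blk 17, set 1) → VC-HIT  vc=[30, 9]
10: 0x7b (blk 30, set 2) → VC-HIT  vc=[14, 9]
11: 0x79 (blk 30, set 2) → L1-HIT  vc=[14, 9]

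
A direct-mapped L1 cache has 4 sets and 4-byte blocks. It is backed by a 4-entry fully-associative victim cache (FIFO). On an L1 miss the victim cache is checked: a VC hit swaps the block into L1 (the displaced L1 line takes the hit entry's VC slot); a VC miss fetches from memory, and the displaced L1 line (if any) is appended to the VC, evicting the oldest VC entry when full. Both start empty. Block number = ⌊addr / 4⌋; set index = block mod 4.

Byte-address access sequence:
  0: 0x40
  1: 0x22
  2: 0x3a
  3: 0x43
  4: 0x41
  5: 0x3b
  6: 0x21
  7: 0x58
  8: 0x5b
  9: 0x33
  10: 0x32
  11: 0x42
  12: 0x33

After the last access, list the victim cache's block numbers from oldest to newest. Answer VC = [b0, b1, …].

VC = [16, 14, 8]

  [0] addr=0x40 blk=16 s=0: MISS | VC []
  [1] addr=0x22 blk=8 s=0: MISS | VC [16]
  [2] addr=0x3a blk=14 s=2: MISS | VC [16]
  [3] addr=0x43 blk=16 s=0: VC-HIT | VC [8]
  [4] addr=0x41 blk=16 s=0: L1-HIT | VC [8]
  [5] addr=0x3b blk=14 s=2: L1-HIT | VC [8]
  [6] addr=0x21 blk=8 s=0: VC-HIT | VC [16]
  [7] addr=0x58 blk=22 s=2: MISS | VC [16, 14]
  [8] addr=0x5b blk=22 s=2: L1-HIT | VC [16, 14]
  [9] addr=0x33 blk=12 s=0: MISS | VC [16, 14, 8]
  [10] addr=0x32 blk=12 s=0: L1-HIT | VC [16, 14, 8]
  [11] addr=0x42 blk=16 s=0: VC-HIT | VC [12, 14, 8]
  [12] addr=0x33 blk=12 s=0: VC-HIT | VC [16, 14, 8]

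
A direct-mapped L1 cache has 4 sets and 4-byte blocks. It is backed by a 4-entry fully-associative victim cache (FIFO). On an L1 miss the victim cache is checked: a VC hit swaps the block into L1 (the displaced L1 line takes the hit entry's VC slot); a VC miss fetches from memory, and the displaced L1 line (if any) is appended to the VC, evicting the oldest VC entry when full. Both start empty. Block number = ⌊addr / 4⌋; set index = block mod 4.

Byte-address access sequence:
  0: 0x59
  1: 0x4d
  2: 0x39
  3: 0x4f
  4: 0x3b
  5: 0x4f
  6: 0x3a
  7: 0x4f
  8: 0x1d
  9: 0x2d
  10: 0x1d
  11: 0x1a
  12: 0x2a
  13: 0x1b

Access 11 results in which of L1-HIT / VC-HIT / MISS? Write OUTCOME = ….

0: 0x59 (blk 22, set 2) → MISS  vc=[]
1: 0x4d (blk 19, set 3) → MISS  vc=[]
2: 0x39 (blk 14, set 2) → MISS  vc=[22]
3: 0x4f (blk 19, set 3) → L1-HIT  vc=[22]
4: 0x3b (blk 14, set 2) → L1-HIT  vc=[22]
5: 0x4f (blk 19, set 3) → L1-HIT  vc=[22]
6: 0x3a (blk 14, set 2) → L1-HIT  vc=[22]
7: 0x4f (blk 19, set 3) → L1-HIT  vc=[22]
8: 0x1d (blk 7, set 3) → MISS  vc=[22, 19]
9: 0x2d (blk 11, set 3) → MISS  vc=[22, 19, 7]
10: 0x1d (blk 7, set 3) → VC-HIT  vc=[22, 19, 11]
11: 0x1a (blk 6, set 2) → MISS  vc=[22, 19, 11, 14]
12: 0x2a (blk 10, set 2) → MISS  vc=[19, 11, 14, 6]
13: 0x1b (blk 6, set 2) → VC-HIT  vc=[19, 11, 14, 10]

OUTCOME = MISS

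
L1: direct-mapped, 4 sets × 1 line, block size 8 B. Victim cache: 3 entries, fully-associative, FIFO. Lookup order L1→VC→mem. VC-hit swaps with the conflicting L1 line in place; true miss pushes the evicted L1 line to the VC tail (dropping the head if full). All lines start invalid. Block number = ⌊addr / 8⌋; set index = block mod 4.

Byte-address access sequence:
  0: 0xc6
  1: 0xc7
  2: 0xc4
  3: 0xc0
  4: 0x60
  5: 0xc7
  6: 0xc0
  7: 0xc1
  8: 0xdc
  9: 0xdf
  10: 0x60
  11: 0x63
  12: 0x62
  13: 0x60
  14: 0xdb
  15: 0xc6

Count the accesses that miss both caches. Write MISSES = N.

MISSES = 3

  [0] addr=0xc6 blk=24 s=0: MISS | VC []
  [1] addr=0xc7 blk=24 s=0: L1-HIT | VC []
  [2] addr=0xc4 blk=24 s=0: L1-HIT | VC []
  [3] addr=0xc0 blk=24 s=0: L1-HIT | VC []
  [4] addr=0x60 blk=12 s=0: MISS | VC [24]
  [5] addr=0xc7 blk=24 s=0: VC-HIT | VC [12]
  [6] addr=0xc0 blk=24 s=0: L1-HIT | VC [12]
  [7] addr=0xc1 blk=24 s=0: L1-HIT | VC [12]
  [8] addr=0xdc blk=27 s=3: MISS | VC [12]
  [9] addr=0xdf blk=27 s=3: L1-HIT | VC [12]
  [10] addr=0x60 blk=12 s=0: VC-HIT | VC [24]
  [11] addr=0x63 blk=12 s=0: L1-HIT | VC [24]
  [12] addr=0x62 blk=12 s=0: L1-HIT | VC [24]
  [13] addr=0x60 blk=12 s=0: L1-HIT | VC [24]
  [14] addr=0xdb blk=27 s=3: L1-HIT | VC [24]
  [15] addr=0xc6 blk=24 s=0: VC-HIT | VC [12]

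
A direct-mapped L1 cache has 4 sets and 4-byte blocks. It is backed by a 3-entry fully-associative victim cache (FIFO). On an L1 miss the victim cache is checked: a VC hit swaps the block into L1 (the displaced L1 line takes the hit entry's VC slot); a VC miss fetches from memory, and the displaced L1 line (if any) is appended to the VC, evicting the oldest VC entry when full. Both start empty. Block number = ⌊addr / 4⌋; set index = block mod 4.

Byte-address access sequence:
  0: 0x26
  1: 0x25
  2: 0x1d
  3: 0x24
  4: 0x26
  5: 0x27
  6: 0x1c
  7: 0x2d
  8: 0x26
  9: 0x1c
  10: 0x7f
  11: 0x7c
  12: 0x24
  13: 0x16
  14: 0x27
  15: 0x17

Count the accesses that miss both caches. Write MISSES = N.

MISSES = 5

#0 0x26→b9/s1 MISS; vc=[]
#1 0x25→b9/s1 L1-HIT; vc=[]
#2 0x1d→b7/s3 MISS; vc=[]
#3 0x24→b9/s1 L1-HIT; vc=[]
#4 0x26→b9/s1 L1-HIT; vc=[]
#5 0x27→b9/s1 L1-HIT; vc=[]
#6 0x1c→b7/s3 L1-HIT; vc=[]
#7 0x2d→b11/s3 MISS; vc=[7]
#8 0x26→b9/s1 L1-HIT; vc=[7]
#9 0x1c→b7/s3 VC-HIT; vc=[11]
#10 0x7f→b31/s3 MISS; vc=[11,7]
#11 0x7c→b31/s3 L1-HIT; vc=[11,7]
#12 0x24→b9/s1 L1-HIT; vc=[11,7]
#13 0x16→b5/s1 MISS; vc=[11,7,9]
#14 0x27→b9/s1 VC-HIT; vc=[11,7,5]
#15 0x17→b5/s1 VC-HIT; vc=[11,7,9]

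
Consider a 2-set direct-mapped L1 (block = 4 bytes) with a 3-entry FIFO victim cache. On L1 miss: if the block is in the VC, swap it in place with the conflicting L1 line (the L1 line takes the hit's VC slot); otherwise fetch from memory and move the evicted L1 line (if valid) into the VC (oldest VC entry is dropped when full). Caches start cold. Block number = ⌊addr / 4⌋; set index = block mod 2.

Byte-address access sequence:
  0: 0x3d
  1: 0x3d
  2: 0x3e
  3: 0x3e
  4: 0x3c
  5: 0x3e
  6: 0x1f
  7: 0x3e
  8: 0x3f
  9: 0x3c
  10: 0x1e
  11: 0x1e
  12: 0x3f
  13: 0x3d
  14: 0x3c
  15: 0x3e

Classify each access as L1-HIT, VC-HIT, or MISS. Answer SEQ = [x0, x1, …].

SEQ = [MISS, L1-HIT, L1-HIT, L1-HIT, L1-HIT, L1-HIT, MISS, VC-HIT, L1-HIT, L1-HIT, VC-HIT, L1-HIT, VC-HIT, L1-HIT, L1-HIT, L1-HIT]

0: 0x3d (blk 15, set 1) → MISS  vc=[]
1: 0x3d (blk 15, set 1) → L1-HIT  vc=[]
2: 0x3e (blk 15, set 1) → L1-HIT  vc=[]
3: 0x3e (blk 15, set 1) → L1-HIT  vc=[]
4: 0x3c (blk 15, set 1) → L1-HIT  vc=[]
5: 0x3e (blk 15, set 1) → L1-HIT  vc=[]
6: 0x1f (blk 7, set 1) → MISS  vc=[15]
7: 0x3e (blk 15, set 1) → VC-HIT  vc=[7]
8: 0x3f (blk 15, set 1) → L1-HIT  vc=[7]
9: 0x3c (blk 15, set 1) → L1-HIT  vc=[7]
10: 0x1e (blk 7, set 1) → VC-HIT  vc=[15]
11: 0x1e (blk 7, set 1) → L1-HIT  vc=[15]
12: 0x3f (blk 15, set 1) → VC-HIT  vc=[7]
13: 0x3d (blk 15, set 1) → L1-HIT  vc=[7]
14: 0x3c (blk 15, set 1) → L1-HIT  vc=[7]
15: 0x3e (blk 15, set 1) → L1-HIT  vc=[7]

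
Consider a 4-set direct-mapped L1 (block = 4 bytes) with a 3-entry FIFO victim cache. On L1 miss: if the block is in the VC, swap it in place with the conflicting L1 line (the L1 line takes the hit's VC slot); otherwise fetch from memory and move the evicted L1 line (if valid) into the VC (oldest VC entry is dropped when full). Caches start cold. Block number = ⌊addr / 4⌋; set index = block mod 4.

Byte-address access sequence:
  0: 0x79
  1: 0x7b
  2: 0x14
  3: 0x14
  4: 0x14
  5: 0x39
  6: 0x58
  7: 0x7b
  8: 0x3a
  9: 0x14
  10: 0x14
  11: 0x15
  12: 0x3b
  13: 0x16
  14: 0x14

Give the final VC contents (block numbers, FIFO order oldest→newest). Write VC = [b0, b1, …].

0: 0x79 (blk 30, set 2) → MISS  vc=[]
1: 0x7b (blk 30, set 2) → L1-HIT  vc=[]
2: 0x14 (blk 5, set 1) → MISS  vc=[]
3: 0x14 (blk 5, set 1) → L1-HIT  vc=[]
4: 0x14 (blk 5, set 1) → L1-HIT  vc=[]
5: 0x39 (blk 14, set 2) → MISS  vc=[30]
6: 0x58 (blk 22, set 2) → MISS  vc=[30, 14]
7: 0x7b (blk 30, set 2) → VC-HIT  vc=[22, 14]
8: 0x3a (blk 14, set 2) → VC-HIT  vc=[22, 30]
9: 0x14 (blk 5, set 1) → L1-HIT  vc=[22, 30]
10: 0x14 (blk 5, set 1) → L1-HIT  vc=[22, 30]
11: 0x15 (blk 5, set 1) → L1-HIT  vc=[22, 30]
12: 0x3b (blk 14, set 2) → L1-HIT  vc=[22, 30]
13: 0x16 (blk 5, set 1) → L1-HIT  vc=[22, 30]
14: 0x14 (blk 5, set 1) → L1-HIT  vc=[22, 30]

VC = [22, 30]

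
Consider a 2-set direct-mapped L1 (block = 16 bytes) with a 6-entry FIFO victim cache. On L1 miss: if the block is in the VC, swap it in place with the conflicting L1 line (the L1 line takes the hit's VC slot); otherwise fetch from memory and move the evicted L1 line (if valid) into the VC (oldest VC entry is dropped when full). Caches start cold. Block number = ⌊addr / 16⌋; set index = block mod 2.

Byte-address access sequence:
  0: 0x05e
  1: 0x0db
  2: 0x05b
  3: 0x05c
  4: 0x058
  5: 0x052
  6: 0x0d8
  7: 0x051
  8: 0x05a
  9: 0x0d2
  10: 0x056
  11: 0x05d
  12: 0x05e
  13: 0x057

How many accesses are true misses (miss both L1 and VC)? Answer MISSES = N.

#0 0x5e→b5/s1 MISS; vc=[]
#1 0xdb→b13/s1 MISS; vc=[5]
#2 0x5b→b5/s1 VC-HIT; vc=[13]
#3 0x5c→b5/s1 L1-HIT; vc=[13]
#4 0x58→b5/s1 L1-HIT; vc=[13]
#5 0x52→b5/s1 L1-HIT; vc=[13]
#6 0xd8→b13/s1 VC-HIT; vc=[5]
#7 0x51→b5/s1 VC-HIT; vc=[13]
#8 0x5a→b5/s1 L1-HIT; vc=[13]
#9 0xd2→b13/s1 VC-HIT; vc=[5]
#10 0x56→b5/s1 VC-HIT; vc=[13]
#11 0x5d→b5/s1 L1-HIT; vc=[13]
#12 0x5e→b5/s1 L1-HIT; vc=[13]
#13 0x57→b5/s1 L1-HIT; vc=[13]

MISSES = 2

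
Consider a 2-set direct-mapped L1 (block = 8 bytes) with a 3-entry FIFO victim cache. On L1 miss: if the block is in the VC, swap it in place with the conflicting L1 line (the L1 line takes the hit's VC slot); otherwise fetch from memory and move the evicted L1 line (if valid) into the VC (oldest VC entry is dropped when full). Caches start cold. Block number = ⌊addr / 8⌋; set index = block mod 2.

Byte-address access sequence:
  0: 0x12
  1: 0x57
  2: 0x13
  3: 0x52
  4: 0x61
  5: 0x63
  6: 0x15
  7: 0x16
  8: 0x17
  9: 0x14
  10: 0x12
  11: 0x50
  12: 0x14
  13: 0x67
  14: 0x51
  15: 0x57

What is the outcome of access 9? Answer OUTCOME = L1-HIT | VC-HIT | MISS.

OUTCOME = L1-HIT

0: 0x12 (blk 2, set 0) → MISS  vc=[]
1: 0x57 (blk 10, set 0) → MISS  vc=[2]
2: 0x13 (blk 2, set 0) → VC-HIT  vc=[10]
3: 0x52 (blk 10, set 0) → VC-HIT  vc=[2]
4: 0x61 (blk 12, set 0) → MISS  vc=[2, 10]
5: 0x63 (blk 12, set 0) → L1-HIT  vc=[2, 10]
6: 0x15 (blk 2, set 0) → VC-HIT  vc=[12, 10]
7: 0x16 (blk 2, set 0) → L1-HIT  vc=[12, 10]
8: 0x17 (blk 2, set 0) → L1-HIT  vc=[12, 10]
9: 0x14 (blk 2, set 0) → L1-HIT  vc=[12, 10]
10: 0x12 (blk 2, set 0) → L1-HIT  vc=[12, 10]
11: 0x50 (blk 10, set 0) → VC-HIT  vc=[12, 2]
12: 0x14 (blk 2, set 0) → VC-HIT  vc=[12, 10]
13: 0x67 (blk 12, set 0) → VC-HIT  vc=[2, 10]
14: 0x51 (blk 10, set 0) → VC-HIT  vc=[2, 12]
15: 0x57 (blk 10, set 0) → L1-HIT  vc=[2, 12]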